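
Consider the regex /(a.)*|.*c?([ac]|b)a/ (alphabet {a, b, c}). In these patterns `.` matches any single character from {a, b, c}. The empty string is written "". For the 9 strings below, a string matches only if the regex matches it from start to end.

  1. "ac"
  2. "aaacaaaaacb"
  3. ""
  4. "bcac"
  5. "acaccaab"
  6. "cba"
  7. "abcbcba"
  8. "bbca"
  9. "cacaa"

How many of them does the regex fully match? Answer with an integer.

6

1 → match
2 → no match
3 → match
4 → no match
5 → no match
6 → match
7 → match
8 → match
9 → match
Total matched: 6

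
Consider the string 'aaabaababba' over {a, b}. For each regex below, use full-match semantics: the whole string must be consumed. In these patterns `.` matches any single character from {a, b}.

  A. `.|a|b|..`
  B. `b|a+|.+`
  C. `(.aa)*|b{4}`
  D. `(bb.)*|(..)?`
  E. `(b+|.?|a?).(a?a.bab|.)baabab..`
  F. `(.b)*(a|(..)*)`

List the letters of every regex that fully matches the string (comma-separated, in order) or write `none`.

B, E

A → no match
B → match
C → no match
D → no match
E → match
F → no match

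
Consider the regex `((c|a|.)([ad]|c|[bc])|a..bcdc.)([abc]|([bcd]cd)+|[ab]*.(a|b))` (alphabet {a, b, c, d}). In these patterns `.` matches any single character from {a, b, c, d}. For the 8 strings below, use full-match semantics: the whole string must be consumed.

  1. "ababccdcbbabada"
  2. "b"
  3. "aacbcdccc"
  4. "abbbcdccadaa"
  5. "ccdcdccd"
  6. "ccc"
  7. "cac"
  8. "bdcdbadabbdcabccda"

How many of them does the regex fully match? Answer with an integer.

1 → no match
2 → no match
3 → match
4 → no match
5 → match
6 → match
7 → match
8 → no match
Total matched: 4

4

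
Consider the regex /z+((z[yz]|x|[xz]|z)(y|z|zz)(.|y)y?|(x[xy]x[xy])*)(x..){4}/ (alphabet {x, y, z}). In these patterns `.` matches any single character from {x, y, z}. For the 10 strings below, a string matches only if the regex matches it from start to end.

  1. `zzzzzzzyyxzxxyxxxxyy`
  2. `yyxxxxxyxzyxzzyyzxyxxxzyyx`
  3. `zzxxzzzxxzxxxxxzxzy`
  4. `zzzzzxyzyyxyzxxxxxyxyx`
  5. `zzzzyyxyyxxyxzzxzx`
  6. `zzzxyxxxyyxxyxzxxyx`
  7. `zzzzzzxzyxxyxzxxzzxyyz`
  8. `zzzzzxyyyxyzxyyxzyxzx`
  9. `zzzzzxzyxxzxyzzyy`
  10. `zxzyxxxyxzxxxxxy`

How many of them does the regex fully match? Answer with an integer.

1 → no match
2 → no match — must start with `z`
3 → no match
4 → no match
5 → match
6 → match
7 → no match
8 → match
9 → no match
10 → no match
Total matched: 3

3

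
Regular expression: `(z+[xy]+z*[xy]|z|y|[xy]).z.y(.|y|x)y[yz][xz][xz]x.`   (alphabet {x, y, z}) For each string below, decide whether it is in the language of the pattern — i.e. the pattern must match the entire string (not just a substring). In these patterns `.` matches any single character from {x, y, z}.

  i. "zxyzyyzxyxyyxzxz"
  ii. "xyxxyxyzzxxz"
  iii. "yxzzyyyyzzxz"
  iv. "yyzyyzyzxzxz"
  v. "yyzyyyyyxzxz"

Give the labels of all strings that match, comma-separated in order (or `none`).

i → match
ii. "xyxxyxyzzxxz" → no match
iii. "yxzzyyyyzzxz" → match
iv. "yyzyyzyzxzxz" → match
v. "yyzyyyyyxzxz" → match

i, iii, iv, v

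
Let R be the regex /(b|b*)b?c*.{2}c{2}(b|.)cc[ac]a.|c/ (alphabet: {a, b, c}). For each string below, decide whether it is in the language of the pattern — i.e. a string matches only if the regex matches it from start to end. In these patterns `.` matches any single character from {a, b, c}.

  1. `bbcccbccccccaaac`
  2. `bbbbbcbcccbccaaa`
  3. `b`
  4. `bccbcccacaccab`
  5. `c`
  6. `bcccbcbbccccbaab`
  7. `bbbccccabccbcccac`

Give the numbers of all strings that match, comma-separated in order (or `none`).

1 → no match
2 → match
3 → no match
4 → no match
5 → match
6 → no match
7 → match

2, 5, 7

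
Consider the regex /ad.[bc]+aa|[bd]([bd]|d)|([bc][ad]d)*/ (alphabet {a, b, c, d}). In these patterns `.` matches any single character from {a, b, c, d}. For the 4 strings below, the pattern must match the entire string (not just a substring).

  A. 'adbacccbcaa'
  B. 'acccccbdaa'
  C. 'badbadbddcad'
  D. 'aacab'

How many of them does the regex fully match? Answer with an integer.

1

A → no match
B → no match
C → match
D → no match
Total matched: 1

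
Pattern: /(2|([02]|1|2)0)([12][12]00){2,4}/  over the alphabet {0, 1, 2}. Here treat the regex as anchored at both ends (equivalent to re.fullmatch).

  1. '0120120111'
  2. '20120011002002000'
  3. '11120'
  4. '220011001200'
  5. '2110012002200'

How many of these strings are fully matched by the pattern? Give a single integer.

1 → no match — must end with '00'
2 → no match
3 → no match — must end with '00'
4 → no match
5 → match
Total matched: 1

1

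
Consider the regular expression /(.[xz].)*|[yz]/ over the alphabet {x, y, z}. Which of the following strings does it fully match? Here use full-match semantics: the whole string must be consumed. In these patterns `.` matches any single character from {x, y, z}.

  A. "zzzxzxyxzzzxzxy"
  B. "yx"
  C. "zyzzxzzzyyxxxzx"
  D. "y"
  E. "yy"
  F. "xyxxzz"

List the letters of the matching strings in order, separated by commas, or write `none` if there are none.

A → match
B → no match
C → no match
D → match
E → no match
F → no match

A, D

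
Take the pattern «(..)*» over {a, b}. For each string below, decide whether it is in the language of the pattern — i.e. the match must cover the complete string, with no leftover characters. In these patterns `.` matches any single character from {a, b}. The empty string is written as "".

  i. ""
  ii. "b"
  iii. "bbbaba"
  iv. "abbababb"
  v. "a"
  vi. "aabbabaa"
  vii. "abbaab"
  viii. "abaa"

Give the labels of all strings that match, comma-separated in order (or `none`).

i, iii, iv, vi, vii, viii

i → match
ii → no match
iii → match
iv → match
v → no match
vi → match
vii → match
viii → match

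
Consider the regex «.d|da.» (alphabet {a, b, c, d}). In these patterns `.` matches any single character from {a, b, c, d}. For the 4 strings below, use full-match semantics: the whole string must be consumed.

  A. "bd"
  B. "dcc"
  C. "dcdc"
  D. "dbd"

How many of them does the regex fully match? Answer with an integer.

A → match
B → no match
C → no match
D → no match
Total matched: 1

1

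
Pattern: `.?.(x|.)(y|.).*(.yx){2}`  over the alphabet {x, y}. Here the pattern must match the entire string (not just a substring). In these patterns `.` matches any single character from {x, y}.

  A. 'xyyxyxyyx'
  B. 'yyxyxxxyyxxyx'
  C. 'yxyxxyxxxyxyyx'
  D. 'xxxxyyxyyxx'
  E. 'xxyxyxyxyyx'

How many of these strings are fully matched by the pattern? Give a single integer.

A. 'xyyxyxyyx' → match
B → match
C → match
D. 'xxxxyyxyyxx' → no match — must end with 'yx'
E. 'xxyxyxyxyyx' → match
Total matched: 4

4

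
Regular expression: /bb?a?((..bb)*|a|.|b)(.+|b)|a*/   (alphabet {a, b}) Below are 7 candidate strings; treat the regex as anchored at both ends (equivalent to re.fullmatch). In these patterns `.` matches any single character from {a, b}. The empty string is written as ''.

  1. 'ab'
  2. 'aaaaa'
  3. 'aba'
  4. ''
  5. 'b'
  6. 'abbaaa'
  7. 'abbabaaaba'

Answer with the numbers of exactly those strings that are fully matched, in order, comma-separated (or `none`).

1 → no match
2 → match
3 → no match
4 → match
5 → no match
6 → no match
7 → no match

2, 4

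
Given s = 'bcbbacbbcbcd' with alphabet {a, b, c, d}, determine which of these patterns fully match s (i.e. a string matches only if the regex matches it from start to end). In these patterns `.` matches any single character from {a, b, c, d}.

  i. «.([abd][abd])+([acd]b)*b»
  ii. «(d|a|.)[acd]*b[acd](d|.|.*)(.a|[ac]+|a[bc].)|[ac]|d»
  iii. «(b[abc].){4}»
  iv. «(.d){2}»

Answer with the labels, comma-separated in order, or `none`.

iii

i → no match — must end with 'b'
ii → no match
iii → match
iv → no match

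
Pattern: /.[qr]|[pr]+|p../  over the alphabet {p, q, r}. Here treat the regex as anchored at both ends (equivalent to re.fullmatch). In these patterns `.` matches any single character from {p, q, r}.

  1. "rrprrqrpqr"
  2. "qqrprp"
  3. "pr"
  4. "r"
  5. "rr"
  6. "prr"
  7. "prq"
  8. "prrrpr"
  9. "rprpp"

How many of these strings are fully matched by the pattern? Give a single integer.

7

1 → no match
2 → no match
3 → match
4 → match
5 → match
6 → match
7 → match
8 → match
9 → match
Total matched: 7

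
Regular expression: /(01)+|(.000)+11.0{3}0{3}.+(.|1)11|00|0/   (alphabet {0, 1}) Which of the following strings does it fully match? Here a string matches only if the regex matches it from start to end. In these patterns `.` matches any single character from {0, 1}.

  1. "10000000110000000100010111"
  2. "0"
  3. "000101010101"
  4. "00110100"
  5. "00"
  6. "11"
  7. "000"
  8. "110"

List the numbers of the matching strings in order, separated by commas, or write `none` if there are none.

1 → match
2. "0" → match
3. "000101010101" → no match
4. "00110100" → no match
5. "00" → match
6. "11" → no match
7. "000" → no match
8. "110" → no match

1, 2, 5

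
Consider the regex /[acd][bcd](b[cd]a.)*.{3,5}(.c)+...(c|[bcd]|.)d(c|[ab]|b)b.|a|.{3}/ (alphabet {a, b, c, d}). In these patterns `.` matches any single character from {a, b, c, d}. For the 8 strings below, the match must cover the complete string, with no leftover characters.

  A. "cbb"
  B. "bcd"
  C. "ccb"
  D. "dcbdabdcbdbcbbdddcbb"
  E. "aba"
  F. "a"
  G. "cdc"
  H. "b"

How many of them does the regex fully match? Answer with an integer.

7

A → match
B → match
C → match
D → match
E → match
F → match
G → match
H → no match
Total matched: 7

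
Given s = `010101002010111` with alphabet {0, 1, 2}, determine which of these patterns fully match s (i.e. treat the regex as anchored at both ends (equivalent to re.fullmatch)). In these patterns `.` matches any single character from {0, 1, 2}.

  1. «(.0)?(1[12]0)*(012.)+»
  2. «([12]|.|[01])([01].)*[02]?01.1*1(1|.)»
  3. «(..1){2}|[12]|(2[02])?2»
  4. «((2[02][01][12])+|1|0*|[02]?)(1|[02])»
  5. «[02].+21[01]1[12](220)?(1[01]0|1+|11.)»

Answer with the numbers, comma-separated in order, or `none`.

2

1 → no match
2 → match
3 → no match
4 → no match
5 → no match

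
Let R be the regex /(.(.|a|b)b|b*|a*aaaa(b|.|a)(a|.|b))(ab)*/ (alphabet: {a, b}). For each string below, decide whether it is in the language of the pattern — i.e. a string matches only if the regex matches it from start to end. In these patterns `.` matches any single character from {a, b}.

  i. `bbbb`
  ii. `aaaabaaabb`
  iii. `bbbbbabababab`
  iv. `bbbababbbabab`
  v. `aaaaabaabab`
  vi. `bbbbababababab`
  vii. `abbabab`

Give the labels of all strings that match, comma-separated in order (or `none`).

i. `bbbb` → match
ii. `aaaabaaabb` → no match
iii → match
iv → no match
v. `aaaaabaabab` → match
vi → match
vii. `abbabab` → match

i, iii, v, vi, vii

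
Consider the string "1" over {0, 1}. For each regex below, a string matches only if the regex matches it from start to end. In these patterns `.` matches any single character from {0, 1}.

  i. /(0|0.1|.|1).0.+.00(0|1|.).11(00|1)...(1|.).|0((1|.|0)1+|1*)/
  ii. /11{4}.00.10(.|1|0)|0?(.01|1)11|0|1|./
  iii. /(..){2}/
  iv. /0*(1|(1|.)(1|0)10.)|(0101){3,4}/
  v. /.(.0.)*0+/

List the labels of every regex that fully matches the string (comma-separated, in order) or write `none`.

i → no match
ii → match
iii → no match
iv → match
v → no match — must end with "0"

ii, iv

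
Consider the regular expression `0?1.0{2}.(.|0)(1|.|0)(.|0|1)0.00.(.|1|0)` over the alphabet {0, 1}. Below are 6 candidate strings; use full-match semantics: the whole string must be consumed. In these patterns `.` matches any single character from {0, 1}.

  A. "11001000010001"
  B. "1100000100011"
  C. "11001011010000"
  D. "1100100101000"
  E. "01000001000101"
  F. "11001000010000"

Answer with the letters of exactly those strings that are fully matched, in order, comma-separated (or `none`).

A → match
B → no match
C → match
D → no match
E → no match
F → match

A, C, F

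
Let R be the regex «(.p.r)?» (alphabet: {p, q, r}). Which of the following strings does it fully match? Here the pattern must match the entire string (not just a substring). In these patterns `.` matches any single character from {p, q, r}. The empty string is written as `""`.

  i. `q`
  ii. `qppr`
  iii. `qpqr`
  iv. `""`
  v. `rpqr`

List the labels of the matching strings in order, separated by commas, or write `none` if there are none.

ii, iii, iv, v

i → no match
ii → match
iii → match
iv → match
v → match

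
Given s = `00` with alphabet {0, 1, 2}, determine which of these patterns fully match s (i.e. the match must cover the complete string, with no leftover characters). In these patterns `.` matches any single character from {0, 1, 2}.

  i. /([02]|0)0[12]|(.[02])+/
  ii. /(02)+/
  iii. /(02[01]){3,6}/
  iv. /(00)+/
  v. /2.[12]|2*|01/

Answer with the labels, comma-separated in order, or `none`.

i → match
ii → no match — must start with `02`
iii → no match — must start with `02`
iv → match
v → no match

i, iv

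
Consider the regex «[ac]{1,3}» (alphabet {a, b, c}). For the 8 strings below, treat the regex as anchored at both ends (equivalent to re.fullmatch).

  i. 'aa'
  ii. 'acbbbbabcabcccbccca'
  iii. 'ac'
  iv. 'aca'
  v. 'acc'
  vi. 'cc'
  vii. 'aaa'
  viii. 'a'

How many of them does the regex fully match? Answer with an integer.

7

i → match
ii → no match
iii → match
iv → match
v → match
vi → match
vii → match
viii → match
Total matched: 7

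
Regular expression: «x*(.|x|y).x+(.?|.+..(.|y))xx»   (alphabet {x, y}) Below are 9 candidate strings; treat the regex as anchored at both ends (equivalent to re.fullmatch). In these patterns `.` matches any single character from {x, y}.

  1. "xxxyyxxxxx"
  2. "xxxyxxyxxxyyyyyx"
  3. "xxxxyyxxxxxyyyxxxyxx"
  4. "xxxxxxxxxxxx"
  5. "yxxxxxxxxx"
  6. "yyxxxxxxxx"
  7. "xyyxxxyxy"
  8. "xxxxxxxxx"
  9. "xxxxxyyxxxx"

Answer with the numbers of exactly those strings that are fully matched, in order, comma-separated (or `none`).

1 → match
2 → no match — must end with "xx"
3 → match
4 → match
5 → match
6 → match
7 → no match — must end with "xx"
8 → match
9 → match

1, 3, 4, 5, 6, 8, 9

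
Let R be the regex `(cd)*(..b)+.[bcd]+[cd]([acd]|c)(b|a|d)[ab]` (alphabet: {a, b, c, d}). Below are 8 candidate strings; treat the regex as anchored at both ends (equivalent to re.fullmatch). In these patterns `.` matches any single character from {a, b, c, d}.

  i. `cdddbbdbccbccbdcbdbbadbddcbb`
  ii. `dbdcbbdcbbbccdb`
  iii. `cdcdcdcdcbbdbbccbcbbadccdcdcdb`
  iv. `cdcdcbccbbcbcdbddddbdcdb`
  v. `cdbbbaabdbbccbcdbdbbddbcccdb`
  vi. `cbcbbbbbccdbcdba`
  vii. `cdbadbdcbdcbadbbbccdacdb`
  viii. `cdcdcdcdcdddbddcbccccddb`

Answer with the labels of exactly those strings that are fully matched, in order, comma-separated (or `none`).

i, iii, v, viii

i → match
ii → no match
iii → match
iv → no match
v → match
vi → no match
vii → no match
viii → match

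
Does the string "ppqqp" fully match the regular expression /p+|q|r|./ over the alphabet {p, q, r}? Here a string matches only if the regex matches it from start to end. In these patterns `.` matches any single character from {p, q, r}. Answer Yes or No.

No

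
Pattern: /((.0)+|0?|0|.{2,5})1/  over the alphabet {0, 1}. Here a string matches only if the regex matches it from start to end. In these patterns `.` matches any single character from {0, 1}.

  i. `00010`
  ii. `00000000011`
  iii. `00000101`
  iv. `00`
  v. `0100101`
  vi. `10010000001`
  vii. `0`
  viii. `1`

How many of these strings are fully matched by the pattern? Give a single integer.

1

i → no match — must end with `1`
ii → no match
iii → no match
iv → no match — must end with `1`
v → no match
vi → no match
vii → no match — must end with `1`
viii → match
Total matched: 1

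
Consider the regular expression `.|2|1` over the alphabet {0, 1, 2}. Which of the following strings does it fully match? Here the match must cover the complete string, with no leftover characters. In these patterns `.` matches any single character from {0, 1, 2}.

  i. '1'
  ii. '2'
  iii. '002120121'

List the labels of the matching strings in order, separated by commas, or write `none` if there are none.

i, ii

i → match
ii → match
iii → no match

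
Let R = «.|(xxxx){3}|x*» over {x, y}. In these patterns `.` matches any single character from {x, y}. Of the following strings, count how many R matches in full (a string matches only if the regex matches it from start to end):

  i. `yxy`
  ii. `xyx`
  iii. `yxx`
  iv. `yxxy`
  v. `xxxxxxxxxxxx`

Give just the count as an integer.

i → no match
ii → no match
iii → no match
iv → no match
v → match
Total matched: 1

1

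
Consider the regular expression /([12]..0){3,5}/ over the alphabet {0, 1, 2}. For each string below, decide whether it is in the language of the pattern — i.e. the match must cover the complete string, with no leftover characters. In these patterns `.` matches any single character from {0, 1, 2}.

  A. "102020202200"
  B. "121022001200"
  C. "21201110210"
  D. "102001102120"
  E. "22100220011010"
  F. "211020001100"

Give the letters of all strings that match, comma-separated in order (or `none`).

A, B, F

A. "102020202200" → match
B. "121022001200" → match
C. "21201110210" → no match
D. "102001102120" → no match
E → no match
F. "211020001100" → match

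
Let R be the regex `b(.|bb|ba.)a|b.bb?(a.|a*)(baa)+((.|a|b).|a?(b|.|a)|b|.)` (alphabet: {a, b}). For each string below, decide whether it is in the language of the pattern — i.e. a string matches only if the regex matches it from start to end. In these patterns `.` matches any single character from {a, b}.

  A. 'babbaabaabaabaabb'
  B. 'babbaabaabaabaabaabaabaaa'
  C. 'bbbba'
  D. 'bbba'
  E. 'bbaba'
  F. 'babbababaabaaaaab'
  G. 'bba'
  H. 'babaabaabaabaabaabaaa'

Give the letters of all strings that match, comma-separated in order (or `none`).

A → match
B → match
C. 'bbbba' → no match
D. 'bbba' → match
E. 'bbaba' → match
F → no match
G. 'bba' → match
H → match

A, B, D, E, G, H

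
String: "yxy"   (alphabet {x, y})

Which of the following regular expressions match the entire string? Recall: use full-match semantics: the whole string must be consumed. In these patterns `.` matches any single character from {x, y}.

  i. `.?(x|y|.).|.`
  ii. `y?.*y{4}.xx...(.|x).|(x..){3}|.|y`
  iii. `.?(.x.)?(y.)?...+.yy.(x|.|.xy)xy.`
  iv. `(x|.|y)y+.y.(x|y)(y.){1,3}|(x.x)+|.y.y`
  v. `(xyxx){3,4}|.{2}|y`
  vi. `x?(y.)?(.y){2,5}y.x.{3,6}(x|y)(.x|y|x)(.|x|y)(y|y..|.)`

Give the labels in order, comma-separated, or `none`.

i → match
ii → no match
iii → no match
iv → no match
v → no match
vi → no match

i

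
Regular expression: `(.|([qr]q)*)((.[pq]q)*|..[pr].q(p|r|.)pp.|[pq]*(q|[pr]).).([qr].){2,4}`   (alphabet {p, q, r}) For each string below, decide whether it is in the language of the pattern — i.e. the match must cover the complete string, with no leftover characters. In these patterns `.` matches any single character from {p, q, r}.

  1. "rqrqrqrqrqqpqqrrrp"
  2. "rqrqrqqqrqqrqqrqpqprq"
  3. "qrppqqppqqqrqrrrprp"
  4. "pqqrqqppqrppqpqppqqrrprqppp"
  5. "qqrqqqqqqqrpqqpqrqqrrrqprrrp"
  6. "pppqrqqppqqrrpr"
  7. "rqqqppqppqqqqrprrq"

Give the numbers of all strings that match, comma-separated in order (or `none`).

1 → match
2 → match
3 → no match
4 → no match
5 → match
6 → no match
7 → no match

1, 2, 5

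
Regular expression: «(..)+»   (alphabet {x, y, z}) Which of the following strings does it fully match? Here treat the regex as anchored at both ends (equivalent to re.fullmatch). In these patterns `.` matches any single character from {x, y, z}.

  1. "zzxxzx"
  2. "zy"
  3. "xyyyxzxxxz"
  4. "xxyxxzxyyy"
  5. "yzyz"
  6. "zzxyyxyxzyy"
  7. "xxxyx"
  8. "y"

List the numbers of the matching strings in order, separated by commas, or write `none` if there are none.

1, 2, 3, 4, 5

1. "zzxxzx" → match
2. "zy" → match
3. "xyyyxzxxxz" → match
4. "xxyxxzxyyy" → match
5. "yzyz" → match
6. "zzxyyxyxzyy" → no match
7. "xxxyx" → no match
8. "y" → no match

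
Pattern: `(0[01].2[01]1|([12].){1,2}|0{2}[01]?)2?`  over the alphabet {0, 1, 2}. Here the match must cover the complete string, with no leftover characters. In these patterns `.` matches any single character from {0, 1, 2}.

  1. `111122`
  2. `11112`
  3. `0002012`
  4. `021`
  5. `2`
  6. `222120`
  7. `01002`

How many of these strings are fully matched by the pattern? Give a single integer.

2

1. `111122` → no match
2. `11112` → match
3. `0002012` → match
4. `021` → no match
5. `2` → no match
6. `222120` → no match
7. `01002` → no match
Total matched: 2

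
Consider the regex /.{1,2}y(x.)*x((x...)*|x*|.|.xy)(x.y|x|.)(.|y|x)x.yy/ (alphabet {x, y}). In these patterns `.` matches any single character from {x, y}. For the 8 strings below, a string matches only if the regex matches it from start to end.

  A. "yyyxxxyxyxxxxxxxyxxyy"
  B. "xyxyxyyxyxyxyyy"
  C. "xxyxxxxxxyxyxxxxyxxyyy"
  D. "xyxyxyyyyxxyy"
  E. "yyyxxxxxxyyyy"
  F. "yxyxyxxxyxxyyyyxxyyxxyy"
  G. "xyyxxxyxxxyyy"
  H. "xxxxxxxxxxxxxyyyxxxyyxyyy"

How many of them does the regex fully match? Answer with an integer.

3

A → match
B → no match
C → match
D → no match
E → no match
F → no match
G → match
H → no match
Total matched: 3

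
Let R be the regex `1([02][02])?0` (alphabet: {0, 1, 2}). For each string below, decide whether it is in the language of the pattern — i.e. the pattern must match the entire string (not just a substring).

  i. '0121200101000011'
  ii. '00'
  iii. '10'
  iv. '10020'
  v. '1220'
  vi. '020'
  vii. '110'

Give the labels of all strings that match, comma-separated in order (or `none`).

i → no match — must start with '1'
ii. '00' → no match — must start with '1'
iii. '10' → match
iv. '10020' → no match
v. '1220' → match
vi. '020' → no match — must start with '1'
vii. '110' → no match

iii, v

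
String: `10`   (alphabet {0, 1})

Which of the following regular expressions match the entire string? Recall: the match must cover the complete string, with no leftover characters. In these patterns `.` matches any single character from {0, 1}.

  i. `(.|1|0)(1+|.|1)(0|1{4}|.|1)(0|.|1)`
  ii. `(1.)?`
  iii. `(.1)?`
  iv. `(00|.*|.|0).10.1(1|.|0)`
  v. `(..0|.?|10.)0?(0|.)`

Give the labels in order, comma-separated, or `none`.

ii, v

i → no match
ii → match
iii → no match
iv → no match
v → match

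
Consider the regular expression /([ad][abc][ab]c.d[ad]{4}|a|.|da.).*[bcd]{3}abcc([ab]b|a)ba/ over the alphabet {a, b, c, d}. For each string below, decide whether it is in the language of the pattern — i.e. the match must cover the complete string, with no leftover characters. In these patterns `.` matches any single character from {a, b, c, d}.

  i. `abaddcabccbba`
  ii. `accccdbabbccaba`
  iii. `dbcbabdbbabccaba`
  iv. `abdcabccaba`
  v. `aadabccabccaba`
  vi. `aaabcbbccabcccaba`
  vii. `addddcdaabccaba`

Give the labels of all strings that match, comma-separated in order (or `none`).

i → no match
ii → no match
iii → match
iv → match
v → match
vi → no match
vii → no match

iii, iv, v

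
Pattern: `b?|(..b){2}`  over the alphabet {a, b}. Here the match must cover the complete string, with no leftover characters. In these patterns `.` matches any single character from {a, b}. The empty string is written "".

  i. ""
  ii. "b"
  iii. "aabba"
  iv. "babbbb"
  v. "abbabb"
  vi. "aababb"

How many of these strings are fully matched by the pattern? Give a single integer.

5

i. "" → match
ii. "b" → match
iii. "aabba" → no match
iv. "babbbb" → match
v. "abbabb" → match
vi. "aababb" → match
Total matched: 5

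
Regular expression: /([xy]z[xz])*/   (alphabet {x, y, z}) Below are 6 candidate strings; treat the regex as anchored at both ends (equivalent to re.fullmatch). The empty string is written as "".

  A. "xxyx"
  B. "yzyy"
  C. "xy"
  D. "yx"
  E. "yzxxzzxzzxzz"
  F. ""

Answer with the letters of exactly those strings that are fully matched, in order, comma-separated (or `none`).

E, F

A → no match
B → no match
C → no match
D → no match
E → match
F → match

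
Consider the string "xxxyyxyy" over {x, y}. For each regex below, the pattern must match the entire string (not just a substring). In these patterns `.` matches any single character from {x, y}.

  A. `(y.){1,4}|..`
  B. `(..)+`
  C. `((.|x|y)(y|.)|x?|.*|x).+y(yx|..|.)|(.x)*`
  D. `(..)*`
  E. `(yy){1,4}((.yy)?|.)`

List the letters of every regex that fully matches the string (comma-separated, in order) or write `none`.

B, C, D

A → no match
B → match
C → match
D → match
E → no match — must start with "yy"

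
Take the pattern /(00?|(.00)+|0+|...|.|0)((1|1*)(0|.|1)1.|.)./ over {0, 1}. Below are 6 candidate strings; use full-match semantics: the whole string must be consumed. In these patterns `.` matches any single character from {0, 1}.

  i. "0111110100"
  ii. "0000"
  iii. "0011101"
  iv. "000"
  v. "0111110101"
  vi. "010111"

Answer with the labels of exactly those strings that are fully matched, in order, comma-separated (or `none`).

i. "0111110100" → match
ii. "0000" → match
iii. "0011101" → match
iv. "000" → match
v. "0111110101" → match
vi. "010111" → match

i, ii, iii, iv, v, vi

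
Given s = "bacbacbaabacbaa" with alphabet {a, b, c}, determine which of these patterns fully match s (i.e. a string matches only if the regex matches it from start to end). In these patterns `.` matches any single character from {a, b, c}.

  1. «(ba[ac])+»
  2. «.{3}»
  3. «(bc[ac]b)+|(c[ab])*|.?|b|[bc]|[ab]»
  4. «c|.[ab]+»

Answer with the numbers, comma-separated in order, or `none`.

1

1 → match
2 → no match
3 → no match
4 → no match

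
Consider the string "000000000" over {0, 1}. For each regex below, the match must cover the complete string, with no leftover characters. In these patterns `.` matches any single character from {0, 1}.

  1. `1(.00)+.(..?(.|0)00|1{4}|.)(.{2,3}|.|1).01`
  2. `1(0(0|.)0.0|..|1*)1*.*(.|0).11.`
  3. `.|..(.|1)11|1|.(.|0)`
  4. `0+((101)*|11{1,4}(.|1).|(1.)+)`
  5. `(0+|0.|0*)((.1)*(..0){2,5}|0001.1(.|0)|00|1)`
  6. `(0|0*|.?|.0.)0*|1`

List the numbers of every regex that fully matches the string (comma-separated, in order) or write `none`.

1 → no match — must start with "1"
2 → no match — must start with "1"
3 → no match
4 → match
5 → match
6 → match

4, 5, 6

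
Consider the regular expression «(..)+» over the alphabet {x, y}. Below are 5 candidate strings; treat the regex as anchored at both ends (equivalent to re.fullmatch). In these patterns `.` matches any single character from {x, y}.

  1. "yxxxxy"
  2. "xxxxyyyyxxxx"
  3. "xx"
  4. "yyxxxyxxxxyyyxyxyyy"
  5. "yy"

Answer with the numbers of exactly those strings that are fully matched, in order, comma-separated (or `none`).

1 → match
2 → match
3 → match
4 → no match
5 → match

1, 2, 3, 5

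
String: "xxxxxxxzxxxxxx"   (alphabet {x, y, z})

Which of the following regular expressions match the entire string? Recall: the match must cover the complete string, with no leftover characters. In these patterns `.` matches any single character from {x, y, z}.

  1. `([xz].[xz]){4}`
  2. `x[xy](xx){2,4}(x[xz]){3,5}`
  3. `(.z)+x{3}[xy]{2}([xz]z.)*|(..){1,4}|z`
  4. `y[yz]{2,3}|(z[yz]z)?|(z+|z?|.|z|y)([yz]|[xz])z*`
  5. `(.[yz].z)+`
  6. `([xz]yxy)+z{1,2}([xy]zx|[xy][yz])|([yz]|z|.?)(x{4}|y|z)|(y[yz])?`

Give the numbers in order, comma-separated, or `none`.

2

1 → no match
2 → match
3 → no match
4 → no match
5 → no match — must end with "z"
6 → no match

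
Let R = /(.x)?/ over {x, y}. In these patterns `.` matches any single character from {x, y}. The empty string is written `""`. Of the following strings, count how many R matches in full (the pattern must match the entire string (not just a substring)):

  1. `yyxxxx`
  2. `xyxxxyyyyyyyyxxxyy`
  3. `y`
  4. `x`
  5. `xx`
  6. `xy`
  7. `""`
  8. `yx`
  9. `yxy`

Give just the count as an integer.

3

1. `yyxxxx` → no match
2 → no match
3. `y` → no match
4. `x` → no match
5. `xx` → match
6. `xy` → no match
7. `""` → match
8. `yx` → match
9. `yxy` → no match
Total matched: 3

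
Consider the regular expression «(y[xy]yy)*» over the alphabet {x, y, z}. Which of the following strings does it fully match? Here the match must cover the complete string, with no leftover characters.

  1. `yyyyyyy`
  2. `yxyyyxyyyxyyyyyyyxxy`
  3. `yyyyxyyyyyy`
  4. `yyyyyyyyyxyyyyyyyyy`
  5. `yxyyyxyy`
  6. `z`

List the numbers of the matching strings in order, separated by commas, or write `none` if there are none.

5

1 → no match
2 → no match
3 → no match
4 → no match
5 → match
6 → no match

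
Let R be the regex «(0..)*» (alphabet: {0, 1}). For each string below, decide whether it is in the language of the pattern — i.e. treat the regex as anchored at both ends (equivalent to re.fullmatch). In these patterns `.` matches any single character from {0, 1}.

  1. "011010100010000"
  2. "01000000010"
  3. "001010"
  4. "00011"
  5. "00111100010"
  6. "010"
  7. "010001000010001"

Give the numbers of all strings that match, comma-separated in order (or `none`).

3, 6, 7

1 → no match
2 → no match
3 → match
4 → no match
5 → no match
6 → match
7 → match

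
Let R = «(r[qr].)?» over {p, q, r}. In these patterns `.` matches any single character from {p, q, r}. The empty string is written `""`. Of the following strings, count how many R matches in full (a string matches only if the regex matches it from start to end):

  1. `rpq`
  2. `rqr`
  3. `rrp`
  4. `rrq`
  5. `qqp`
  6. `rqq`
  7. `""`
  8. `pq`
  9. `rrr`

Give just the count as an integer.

6

1 → no match
2 → match
3 → match
4 → match
5 → no match
6 → match
7 → match
8 → no match
9 → match
Total matched: 6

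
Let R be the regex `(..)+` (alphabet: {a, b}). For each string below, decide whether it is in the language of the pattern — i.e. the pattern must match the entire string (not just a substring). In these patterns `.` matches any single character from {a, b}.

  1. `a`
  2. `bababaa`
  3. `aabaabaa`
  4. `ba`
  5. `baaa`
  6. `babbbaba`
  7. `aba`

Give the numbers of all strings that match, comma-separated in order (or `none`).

3, 4, 5, 6

1 → no match
2 → no match
3 → match
4 → match
5 → match
6 → match
7 → no match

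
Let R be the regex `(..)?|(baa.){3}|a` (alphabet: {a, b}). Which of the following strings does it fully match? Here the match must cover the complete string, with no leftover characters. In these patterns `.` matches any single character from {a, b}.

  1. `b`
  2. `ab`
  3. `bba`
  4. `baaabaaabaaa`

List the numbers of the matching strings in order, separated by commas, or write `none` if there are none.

2, 4

1 → no match
2 → match
3 → no match
4 → match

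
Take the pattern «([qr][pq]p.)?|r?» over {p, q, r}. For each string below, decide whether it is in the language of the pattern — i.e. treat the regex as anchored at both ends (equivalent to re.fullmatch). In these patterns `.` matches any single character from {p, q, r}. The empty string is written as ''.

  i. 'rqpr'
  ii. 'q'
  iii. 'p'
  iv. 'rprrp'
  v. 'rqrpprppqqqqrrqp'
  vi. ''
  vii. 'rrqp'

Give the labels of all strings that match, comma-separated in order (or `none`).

i → match
ii → no match
iii → no match
iv → no match
v → no match
vi → match
vii → no match

i, vi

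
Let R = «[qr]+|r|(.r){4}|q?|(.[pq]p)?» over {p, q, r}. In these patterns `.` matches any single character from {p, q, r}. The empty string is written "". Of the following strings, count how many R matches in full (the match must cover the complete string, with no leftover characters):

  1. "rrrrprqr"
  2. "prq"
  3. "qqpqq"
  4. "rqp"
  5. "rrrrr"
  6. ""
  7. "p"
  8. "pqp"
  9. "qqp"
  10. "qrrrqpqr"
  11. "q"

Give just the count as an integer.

7

1 → match
2 → no match
3 → no match
4 → match
5 → match
6 → match
7 → no match
8 → match
9 → match
10 → no match
11 → match
Total matched: 7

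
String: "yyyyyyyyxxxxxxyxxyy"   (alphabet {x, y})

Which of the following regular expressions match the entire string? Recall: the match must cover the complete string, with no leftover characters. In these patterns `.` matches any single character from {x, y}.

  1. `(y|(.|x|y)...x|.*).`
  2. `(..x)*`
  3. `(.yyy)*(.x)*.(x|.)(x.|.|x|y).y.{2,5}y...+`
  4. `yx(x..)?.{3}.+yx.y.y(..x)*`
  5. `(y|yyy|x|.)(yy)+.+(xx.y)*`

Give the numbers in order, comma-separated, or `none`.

1 → match
2 → no match
3 → match
4 → no match — must start with "yx"
5 → match

1, 3, 5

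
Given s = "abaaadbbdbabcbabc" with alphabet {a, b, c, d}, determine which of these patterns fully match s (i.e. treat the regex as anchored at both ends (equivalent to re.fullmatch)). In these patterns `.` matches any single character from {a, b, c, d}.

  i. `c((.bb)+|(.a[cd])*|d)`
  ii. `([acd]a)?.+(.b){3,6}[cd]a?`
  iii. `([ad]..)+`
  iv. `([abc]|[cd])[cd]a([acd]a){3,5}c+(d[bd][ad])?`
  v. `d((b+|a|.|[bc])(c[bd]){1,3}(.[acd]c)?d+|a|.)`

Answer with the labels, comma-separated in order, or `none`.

ii

i → no match — must start with "c"
ii → match
iii → no match
iv → no match
v → no match — must start with "d"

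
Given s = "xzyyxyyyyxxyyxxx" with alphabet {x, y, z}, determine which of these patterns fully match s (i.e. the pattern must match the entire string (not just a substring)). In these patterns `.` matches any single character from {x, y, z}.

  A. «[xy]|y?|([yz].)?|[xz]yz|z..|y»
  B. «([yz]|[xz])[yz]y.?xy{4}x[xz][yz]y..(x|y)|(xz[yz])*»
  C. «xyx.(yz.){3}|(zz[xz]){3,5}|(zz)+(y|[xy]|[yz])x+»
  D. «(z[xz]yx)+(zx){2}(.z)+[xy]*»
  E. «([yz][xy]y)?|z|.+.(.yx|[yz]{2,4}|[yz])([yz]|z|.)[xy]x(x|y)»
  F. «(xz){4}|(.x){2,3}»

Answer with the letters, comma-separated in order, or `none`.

A → no match
B → match
C → no match
D → no match — must start with "z"
E → match
F → no match

B, E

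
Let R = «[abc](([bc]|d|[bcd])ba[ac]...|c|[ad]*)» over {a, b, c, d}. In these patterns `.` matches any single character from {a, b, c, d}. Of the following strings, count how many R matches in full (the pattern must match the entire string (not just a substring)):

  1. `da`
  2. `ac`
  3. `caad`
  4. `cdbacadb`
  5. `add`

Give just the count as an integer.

4

1 → no match
2 → match
3 → match
4 → match
5 → match
Total matched: 4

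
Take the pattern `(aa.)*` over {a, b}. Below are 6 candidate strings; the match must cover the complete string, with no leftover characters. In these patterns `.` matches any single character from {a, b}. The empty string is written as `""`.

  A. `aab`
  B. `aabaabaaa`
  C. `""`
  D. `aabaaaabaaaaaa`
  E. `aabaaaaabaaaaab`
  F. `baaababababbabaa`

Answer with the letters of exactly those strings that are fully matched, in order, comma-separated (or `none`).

A, B, C, E

A → match
B → match
C → match
D → no match
E → match
F → no match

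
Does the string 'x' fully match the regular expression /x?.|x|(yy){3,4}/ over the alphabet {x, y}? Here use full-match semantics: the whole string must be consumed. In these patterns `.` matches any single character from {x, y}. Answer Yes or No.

Yes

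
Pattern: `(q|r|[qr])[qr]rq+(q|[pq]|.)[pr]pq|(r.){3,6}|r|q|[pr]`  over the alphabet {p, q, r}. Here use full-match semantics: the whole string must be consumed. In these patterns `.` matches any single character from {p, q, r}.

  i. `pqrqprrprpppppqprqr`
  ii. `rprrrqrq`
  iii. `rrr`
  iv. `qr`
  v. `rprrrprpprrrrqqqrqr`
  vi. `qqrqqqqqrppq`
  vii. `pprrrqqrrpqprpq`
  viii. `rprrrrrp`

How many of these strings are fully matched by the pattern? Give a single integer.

3

i → no match
ii → match
iii → no match
iv → no match
v → no match
vi → match
vii → no match
viii → match
Total matched: 3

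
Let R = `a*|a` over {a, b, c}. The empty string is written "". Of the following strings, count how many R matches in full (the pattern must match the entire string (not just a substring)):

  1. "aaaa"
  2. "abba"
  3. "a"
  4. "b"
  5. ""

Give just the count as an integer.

3

1 → match
2 → no match
3 → match
4 → no match
5 → match
Total matched: 3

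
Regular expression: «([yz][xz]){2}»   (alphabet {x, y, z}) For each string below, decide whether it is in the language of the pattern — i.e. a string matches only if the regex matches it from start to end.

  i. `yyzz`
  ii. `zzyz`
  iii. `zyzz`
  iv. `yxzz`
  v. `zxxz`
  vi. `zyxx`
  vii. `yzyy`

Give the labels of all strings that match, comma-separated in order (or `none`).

i. `yyzz` → no match
ii. `zzyz` → match
iii. `zyzz` → no match
iv. `yxzz` → match
v. `zxxz` → no match
vi. `zyxx` → no match
vii. `yzyy` → no match

ii, iv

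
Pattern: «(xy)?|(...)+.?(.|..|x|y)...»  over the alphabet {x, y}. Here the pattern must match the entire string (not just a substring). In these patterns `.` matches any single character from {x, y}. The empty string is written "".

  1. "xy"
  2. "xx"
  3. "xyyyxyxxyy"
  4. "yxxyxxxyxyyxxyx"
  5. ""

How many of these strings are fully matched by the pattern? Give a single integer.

4

1 → match
2 → no match
3 → match
4 → match
5 → match
Total matched: 4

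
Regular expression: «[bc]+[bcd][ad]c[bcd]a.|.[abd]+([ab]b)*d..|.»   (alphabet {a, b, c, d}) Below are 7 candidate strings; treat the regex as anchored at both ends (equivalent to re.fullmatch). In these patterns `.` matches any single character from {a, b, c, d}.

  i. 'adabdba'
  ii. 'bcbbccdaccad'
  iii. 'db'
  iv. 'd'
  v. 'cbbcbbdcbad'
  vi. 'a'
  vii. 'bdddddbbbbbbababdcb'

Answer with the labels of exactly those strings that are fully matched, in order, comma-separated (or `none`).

i, ii, iv, v, vi, vii

i. 'adabdba' → match
ii. 'bcbbccdaccad' → match
iii. 'db' → no match
iv. 'd' → match
v. 'cbbcbbdcbad' → match
vi. 'a' → match
vii → match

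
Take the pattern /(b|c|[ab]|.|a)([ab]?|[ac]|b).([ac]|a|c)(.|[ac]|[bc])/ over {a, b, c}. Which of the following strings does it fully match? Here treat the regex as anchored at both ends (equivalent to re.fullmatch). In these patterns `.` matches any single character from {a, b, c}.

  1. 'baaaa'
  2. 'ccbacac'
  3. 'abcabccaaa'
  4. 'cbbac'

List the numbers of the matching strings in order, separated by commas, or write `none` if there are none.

1 → match
2 → no match
3 → no match
4 → match

1, 4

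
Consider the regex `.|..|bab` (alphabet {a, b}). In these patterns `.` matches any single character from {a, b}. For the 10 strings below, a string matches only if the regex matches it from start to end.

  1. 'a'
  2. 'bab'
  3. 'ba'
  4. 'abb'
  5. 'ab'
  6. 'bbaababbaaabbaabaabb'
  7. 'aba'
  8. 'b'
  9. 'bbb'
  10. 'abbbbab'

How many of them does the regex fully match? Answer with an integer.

5

1 → match
2 → match
3 → match
4 → no match
5 → match
6 → no match
7 → no match
8 → match
9 → no match
10 → no match
Total matched: 5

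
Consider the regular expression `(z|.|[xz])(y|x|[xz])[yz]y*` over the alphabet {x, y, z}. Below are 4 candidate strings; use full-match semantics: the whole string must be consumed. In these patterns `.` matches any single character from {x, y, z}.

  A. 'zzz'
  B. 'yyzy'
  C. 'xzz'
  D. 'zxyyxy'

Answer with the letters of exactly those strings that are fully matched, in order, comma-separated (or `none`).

A, B, C

A → match
B → match
C → match
D → no match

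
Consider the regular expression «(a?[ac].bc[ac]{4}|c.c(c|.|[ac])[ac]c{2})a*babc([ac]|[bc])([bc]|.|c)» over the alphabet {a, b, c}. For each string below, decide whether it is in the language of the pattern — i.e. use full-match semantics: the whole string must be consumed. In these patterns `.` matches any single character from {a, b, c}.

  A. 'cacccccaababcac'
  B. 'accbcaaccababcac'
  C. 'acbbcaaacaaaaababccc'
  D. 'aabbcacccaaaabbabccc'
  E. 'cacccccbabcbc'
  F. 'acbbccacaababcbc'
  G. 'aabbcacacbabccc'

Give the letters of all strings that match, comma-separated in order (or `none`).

A, B, C, E, F, G

A → match
B → match
C → match
D → no match
E → match
F → match
G → match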